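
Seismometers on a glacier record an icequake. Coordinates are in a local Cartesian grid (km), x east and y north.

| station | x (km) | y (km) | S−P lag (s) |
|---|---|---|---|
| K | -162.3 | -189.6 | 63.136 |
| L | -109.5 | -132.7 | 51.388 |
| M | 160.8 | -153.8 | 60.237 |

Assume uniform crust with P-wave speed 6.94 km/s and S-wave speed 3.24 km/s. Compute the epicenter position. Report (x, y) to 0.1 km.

(-17.7, 165.8)

Distance from S−P lag: d = Δt · v_P v_S / (v_P − v_S) = Δt · (6.94·3.24)/(6.94−3.24) ≈ 6.0772·Δt.
So d_K = 383.69, d_L = 312.29, d_M = 366.07 km.
Circle about each station: (x + 162.3)² + (y + 189.6)² = 383.69²; (x + 109.5)² + (y + 132.7)² = 312.29²; (x − 160.8)² + (y + 153.8)² = 366.07².
Subtracting pairs of circle equations eliminates x²+y² and gives linear equations (the radical axes):
105.6 x + 113.8 y = 17003.06
646.2 x + 71.6 y = 432.40
Solving the 2×2 system: x ≈ -17.7, y ≈ 165.8 km.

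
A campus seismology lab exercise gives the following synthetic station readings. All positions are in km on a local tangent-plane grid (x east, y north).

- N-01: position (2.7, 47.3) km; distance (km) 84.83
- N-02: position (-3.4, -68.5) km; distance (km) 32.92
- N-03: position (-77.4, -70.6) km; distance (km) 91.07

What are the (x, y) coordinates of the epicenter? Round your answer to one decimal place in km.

x ≈ 7.4 km, y ≈ -37.4 km

Circle about each station: (x − 2.7)² + (y − 47.3)² = 84.83²; (x + 3.4)² + (y + 68.5)² = 32.92²; (x + 77.4)² + (y + 70.6)² = 91.07².
Subtracting the N-01 equation from the N-02 and N-03 equations removes the quadratic terms:
-12.2 x − 231.6 y = 8571.63
-160.2 x − 235.8 y = 7632.92
Solving the 2×2 system: x ≈ 7.4, y ≈ -37.4 km.
Check against N-01 (with the unrounded x, y): √((x − 2.7)²+(y − 47.3)²) = 84.83 ≈ 84.83 km. ✓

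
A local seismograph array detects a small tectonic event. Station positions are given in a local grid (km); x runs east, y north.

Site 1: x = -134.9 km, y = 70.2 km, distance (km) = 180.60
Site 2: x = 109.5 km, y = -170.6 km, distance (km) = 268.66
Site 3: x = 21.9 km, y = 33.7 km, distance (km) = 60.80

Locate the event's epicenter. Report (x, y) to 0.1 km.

(44.6, 90.1)

Circle about each station: (x + 134.9)² + (y − 70.2)² = 180.60²; (x − 109.5)² + (y + 170.6)² = 268.66²; (x − 21.9)² + (y − 33.7)² = 60.80².
Subtracting pairs of circle equations eliminates x²+y² and gives linear equations (the radical axes):
488.8 x − 481.6 y = -21593.28
313.6 x − 73.0 y = 7408.97
Solving the 2×2 system: x ≈ 44.6, y ≈ 90.1 km.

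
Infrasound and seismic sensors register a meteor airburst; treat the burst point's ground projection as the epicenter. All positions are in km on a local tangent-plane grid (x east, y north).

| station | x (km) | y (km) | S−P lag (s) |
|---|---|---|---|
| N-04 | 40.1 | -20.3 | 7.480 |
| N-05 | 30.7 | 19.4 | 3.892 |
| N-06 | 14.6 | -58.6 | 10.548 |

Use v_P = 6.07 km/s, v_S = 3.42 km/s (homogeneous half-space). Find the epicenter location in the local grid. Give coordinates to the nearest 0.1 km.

Distance from S−P lag: d = Δt · v_P v_S / (v_P − v_S) = Δt · (6.07·3.42)/(6.07−3.42) ≈ 7.8337·Δt.
So d_N-04 = 58.60, d_N-05 = 30.49, d_N-06 = 82.63 km.
Circle about each station: (x − 40.1)² + (y + 20.3)² = 58.60²; (x − 30.7)² + (y − 19.4)² = 30.49²; (x − 14.6)² + (y + 58.6)² = 82.63².
Subtracting pairs of circle equations eliminates x²+y² and gives linear equations (the radical axes):
-18.8 x + 79.4 y = 1803.07
-51.0 x − 76.6 y = -1766.74
Solving the 2×2 system: x ≈ 0.4, y ≈ 22.8 km.
Check against N-04 (with the unrounded x, y): √((x − 40.1)²+(y + 20.3)²) = 58.60 ≈ 58.60 km. ✓

(0.4, 22.8)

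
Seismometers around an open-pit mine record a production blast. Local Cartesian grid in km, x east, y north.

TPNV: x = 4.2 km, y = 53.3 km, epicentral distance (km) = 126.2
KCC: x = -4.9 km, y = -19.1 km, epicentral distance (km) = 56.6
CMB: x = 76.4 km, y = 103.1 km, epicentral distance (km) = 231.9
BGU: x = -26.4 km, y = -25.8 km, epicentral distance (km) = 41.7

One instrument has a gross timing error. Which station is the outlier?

Solve using three stations at a time. Using TPNV, KCC, BGU (subtract circle equations pairwise → linear system) gives (x, y) ≈ (-36.1, -66.3).
Distances from that point to each station vs reported:
  TPNV: calculated 126.2 vs reported 126.2 → residual 0.0 km
  KCC: calculated 56.5 vs reported 56.6 → residual 0.1 km
  CMB: calculated 203.3 vs reported 231.9 → residual 28.6 km
  BGU: calculated 41.6 vs reported 41.7 → residual 0.1 km
TPNV, KCC, BGU are mutually consistent (residuals ≈ 0); CMB is off by 28.6 km.

CMB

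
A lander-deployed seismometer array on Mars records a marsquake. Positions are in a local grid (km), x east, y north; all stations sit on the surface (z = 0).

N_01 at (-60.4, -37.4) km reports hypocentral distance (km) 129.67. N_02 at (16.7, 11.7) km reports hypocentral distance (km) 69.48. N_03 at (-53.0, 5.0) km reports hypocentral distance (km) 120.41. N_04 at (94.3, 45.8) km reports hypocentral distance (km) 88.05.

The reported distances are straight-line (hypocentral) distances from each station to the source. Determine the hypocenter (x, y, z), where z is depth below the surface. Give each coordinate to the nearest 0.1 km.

Each station gives a sphere (x−x_i)² + (y−y_i)² + z² = d_i² (stations at z=0).
Subtracting the N_01 sphere from N_02 and N_03: z² cancels, leaving linear equations in x and y:
154.2 x + 98.2 y = 7355.70
14.8 x + 84.8 y = 102.82
Solving: x ≈ 52.798, y ≈ -8.002 km (keep extra digits for the depth step; rounded: 52.8, -8.0).
Then from the N_01 sphere: z² = 129.67² − (x + 60.4)² − (y + 37.4)² with x = 52.798, y = -8.002, so z ≈ 56.002 ≈ 56.0 km.

x ≈ 52.8 km, y ≈ -8.0 km, depth ≈ 56.0 km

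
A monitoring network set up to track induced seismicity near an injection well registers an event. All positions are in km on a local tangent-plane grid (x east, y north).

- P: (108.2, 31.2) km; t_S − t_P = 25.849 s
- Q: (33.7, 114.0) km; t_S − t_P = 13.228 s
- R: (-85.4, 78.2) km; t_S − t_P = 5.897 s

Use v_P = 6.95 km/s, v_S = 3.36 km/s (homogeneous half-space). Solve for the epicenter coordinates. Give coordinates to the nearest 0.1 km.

x ≈ -49.1 km, y ≈ 90.6 km

Distance from S−P lag: d = Δt · v_P v_S / (v_P − v_S) = Δt · (6.95·3.36)/(6.95−3.36) ≈ 6.5047·Δt.
So d_P = 168.14, d_Q = 86.04, d_R = 38.36 km.
Circle about each station: (x − 108.2)² + (y − 31.2)² = 168.14²; (x − 33.7)² + (y − 114.0)² = 86.04²; (x + 85.4)² + (y − 78.2)² = 38.36².
Subtracting pairs of circle equations eliminates x²+y² and gives linear equations (the radical axes):
-149.0 x + 165.6 y = 22319.19
-387.2 x + 94.0 y = 27527.29
Solving the 2×2 system: x ≈ -49.1, y ≈ 90.6 km.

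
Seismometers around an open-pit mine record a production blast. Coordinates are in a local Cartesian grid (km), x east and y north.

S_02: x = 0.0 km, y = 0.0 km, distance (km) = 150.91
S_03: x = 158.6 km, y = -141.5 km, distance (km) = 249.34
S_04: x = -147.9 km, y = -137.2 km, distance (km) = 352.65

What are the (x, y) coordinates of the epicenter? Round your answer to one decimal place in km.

Circle about each station: x² + y² = 150.91²; (x − 158.6)² + (y + 141.5)² = 249.34²; (x + 147.9)² + (y + 137.2)² = 352.65².
Subtracting the S_02 equation from the S_03 and S_04 equations removes the quadratic terms:
317.2 x − 283.0 y = 5779.60
-295.8 x − 274.4 y = -60889.94
Solving the 2×2 system: x ≈ 110.2, y ≈ 103.1 km.

x ≈ 110.2 km, y ≈ 103.1 km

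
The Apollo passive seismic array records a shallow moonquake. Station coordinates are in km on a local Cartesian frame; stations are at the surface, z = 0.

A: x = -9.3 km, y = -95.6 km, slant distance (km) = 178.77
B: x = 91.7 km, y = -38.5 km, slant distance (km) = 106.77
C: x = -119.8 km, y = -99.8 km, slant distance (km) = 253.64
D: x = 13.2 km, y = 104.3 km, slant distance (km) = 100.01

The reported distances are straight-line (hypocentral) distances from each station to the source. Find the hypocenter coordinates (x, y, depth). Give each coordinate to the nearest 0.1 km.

Each station gives a sphere (x−x_i)² + (y−y_i)² + z² = d_i² (stations at z=0).
Subtracting the A sphere from B and C: z² cancels, leaving linear equations in x and y:
202.0 x + 114.2 y = 21224.17
-221.0 x − 8.4 y = -17288.31
Solving: x ≈ 76.293, y ≈ 50.902 km (keep extra digits for the depth step; rounded: 76.3, 50.9).
Then from the A sphere: z² = 178.77² − (x + 9.3)² − (y + 95.6)² with x = 76.293, y = 50.902, so z ≈ 56.300 ≈ 56.3 km.
Check against D (with the unrounded solution): distance 100.01 ≈ 100.01 km. ✓

x ≈ 76.3 km, y ≈ 50.9 km, depth ≈ 56.3 km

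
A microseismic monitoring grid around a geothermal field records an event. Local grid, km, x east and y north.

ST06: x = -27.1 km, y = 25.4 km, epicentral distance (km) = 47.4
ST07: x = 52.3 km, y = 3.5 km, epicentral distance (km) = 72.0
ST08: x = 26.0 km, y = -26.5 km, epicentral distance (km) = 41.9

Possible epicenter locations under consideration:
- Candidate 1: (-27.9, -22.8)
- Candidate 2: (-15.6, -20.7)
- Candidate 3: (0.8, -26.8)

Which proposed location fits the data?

For each candidate, compare |candidate − station| to the reported distance:
Candidate 1: residuals ST06 0.8, ST07 12.4, ST08 12.1 → max 12.4 km
Candidate 2: residuals ST06 0.1, ST07 0.1, ST08 0.1 → max 0.1 km
Candidate 3: residuals ST06 11.8, ST07 12.2, ST08 16.7 → max 16.7 km
Only Candidate 2 has all residuals ≈ 0.

Candidate 2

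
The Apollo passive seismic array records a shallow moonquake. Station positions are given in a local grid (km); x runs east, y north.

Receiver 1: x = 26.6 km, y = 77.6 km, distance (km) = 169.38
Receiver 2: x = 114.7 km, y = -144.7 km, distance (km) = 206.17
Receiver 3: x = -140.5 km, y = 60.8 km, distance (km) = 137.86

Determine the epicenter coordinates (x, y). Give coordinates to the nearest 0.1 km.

Circle about each station: (x − 26.6)² + (y − 77.6)² = 169.38²; (x − 114.7)² + (y + 144.7)² = 206.17²; (x + 140.5)² + (y − 60.8)² = 137.86².
Subtracting pairs of circle equations eliminates x²+y² and gives linear equations (the radical axes):
176.2 x − 444.6 y = 13548.38
-334.2 x − 33.6 y = 26391.77
Solving the 2×2 system: x ≈ -73.0, y ≈ -59.4 km.

x ≈ -73.0 km, y ≈ -59.4 km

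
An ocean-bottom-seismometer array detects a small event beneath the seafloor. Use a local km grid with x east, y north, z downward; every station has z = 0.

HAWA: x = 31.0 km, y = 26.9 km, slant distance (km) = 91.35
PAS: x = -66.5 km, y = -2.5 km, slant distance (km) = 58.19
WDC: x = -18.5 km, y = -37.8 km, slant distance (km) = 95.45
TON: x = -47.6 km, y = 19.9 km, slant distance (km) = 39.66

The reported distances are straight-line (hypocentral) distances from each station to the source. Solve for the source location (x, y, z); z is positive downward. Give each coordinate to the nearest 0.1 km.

x ≈ -53.4 km, y ≈ 46.1 km, depth ≈ 29.2 km

Each station gives a sphere (x−x_i)² + (y−y_i)² + z² = d_i² (stations at z=0).
Subtracting the HAWA sphere from PAS and WDC: z² cancels, leaving linear equations in x and y:
-195.0 x − 58.8 y = 7702.64
-99.0 x − 129.4 y = -679.40
Solving: x ≈ -53.404, y ≈ 46.108 km (keep extra digits for the depth step; rounded: -53.4, 46.1).
Then from the HAWA sphere: z² = 91.35² − (x − 31.0)² − (y − 26.9)² with x = -53.404, y = 46.108, so z ≈ 29.186 ≈ 29.2 km.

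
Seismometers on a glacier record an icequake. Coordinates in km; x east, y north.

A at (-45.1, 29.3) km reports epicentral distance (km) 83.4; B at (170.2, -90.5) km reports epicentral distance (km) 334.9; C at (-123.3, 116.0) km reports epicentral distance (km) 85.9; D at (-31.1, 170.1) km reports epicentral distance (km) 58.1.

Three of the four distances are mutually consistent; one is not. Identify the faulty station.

Solve using three stations at a time. Using A, C, D (subtract circle equations pairwise → linear system) gives (x, y) ≈ (-37.5, 112.4).
Distances from that point to each station vs reported:
  A: calculated 83.4 vs reported 83.4 → residual 0.0 km
  B: calculated 290.3 vs reported 334.9 → residual 44.6 km
  C: calculated 85.9 vs reported 85.9 → residual 0.0 km
  D: calculated 58.1 vs reported 58.1 → residual 0.0 km
A, C, D are mutually consistent (residuals ≈ 0); B is off by 44.6 km.

B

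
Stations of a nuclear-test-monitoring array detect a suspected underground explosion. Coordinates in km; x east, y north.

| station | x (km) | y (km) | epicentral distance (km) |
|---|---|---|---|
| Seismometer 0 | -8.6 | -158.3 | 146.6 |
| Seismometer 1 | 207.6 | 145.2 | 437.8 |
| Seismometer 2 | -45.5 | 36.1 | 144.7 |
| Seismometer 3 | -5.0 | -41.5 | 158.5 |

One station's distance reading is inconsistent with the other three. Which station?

Solve using three stations at a time. Using Seismometer 0, Seismometer 1, Seismometer 3 (subtract circle equations pairwise → linear system) gives (x, y) ≈ (-147.3, -111.1).
Distances from that point to each station vs reported:
  Seismometer 0: calculated 146.5 vs reported 146.6 → residual 0.1 km
  Seismometer 1: calculated 437.8 vs reported 437.8 → residual 0.0 km
  Seismometer 2: calculated 179.0 vs reported 144.7 → residual 34.3 km
  Seismometer 3: calculated 158.4 vs reported 158.5 → residual 0.1 km
Seismometer 0, Seismometer 1, Seismometer 3 are mutually consistent (residuals ≈ 0); Seismometer 2 is off by 34.3 km.

Seismometer 2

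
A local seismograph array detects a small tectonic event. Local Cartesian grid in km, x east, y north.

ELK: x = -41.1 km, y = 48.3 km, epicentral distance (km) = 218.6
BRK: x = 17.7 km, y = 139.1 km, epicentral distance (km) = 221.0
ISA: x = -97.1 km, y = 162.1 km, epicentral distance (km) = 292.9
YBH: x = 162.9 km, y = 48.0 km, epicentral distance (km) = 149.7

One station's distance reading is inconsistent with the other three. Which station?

Solve using three stations at a time. Using BRK, ISA, YBH (subtract circle equations pairwise → linear system) gives (x, y) ≈ (76.2, -73.9).
Distances from that point to each station vs reported:
  ELK: calculated 169.4 vs reported 218.6 → residual 49.2 km
  BRK: calculated 220.9 vs reported 221.0 → residual 0.1 km
  ISA: calculated 292.8 vs reported 292.9 → residual 0.1 km
  YBH: calculated 149.6 vs reported 149.7 → residual 0.1 km
BRK, ISA, YBH are mutually consistent (residuals ≈ 0); ELK is off by 49.2 km.

ELK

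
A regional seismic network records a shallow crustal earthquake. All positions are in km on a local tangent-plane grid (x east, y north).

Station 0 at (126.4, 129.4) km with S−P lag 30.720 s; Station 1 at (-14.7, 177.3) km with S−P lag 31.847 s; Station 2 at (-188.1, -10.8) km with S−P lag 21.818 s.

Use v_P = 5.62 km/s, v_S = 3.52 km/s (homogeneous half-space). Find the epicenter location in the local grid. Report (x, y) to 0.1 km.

Distance from S−P lag: d = Δt · v_P v_S / (v_P − v_S) = Δt · (5.62·3.52)/(5.62−3.52) ≈ 9.4202·Δt.
So d_Station 0 = 289.39, d_Station 1 = 300.00, d_Station 2 = 205.53 km.
Circle about each station: (x − 126.4)² + (y − 129.4)² = 289.39²; (x + 14.7)² + (y − 177.3)² = 300.00²; (x + 188.1)² + (y + 10.8)² = 205.53².
Subtracting the Station 0 equation from the Station 1 and Station 2 equations removes the quadratic terms:
-282.2 x + 95.8 y = -7323.37
-629.0 x − 280.4 y = 44280.92
Solving the 2×2 system: x ≈ -15.7, y ≈ -122.7 km.

-15.7 km east, -122.7 km north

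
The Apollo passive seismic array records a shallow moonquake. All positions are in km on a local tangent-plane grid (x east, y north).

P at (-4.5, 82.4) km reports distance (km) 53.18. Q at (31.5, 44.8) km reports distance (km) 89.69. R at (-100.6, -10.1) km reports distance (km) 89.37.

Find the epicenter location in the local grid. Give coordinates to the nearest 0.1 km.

Circle about each station: (x + 4.5)² + (y − 82.4)² = 53.18²; (x − 31.5)² + (y − 44.8)² = 89.69²; (x + 100.6)² + (y + 10.1)² = 89.37².
Subtracting the P equation from the Q and R equations removes the quadratic terms:
72.0 x − 75.2 y = -9026.90
-192.2 x − 185.0 y = -1746.52
Solving the 2×2 system: x ≈ -55.4, y ≈ 67.0 km.
Check against P (with the unrounded x, y): √((x + 4.5)²+(y − 82.4)²) = 53.18 ≈ 53.18 km. ✓

(-55.4, 67.0)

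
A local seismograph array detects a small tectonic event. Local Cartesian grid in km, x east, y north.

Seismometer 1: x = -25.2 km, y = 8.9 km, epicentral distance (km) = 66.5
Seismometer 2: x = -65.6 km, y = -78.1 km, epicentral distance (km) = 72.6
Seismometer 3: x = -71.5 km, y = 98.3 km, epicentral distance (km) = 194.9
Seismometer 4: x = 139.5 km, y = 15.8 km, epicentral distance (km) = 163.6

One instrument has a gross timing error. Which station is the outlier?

Solve using three stations at a time. Using Seismometer 2, Seismometer 3, Seismometer 4 (subtract circle equations pairwise → linear system) gives (x, y) ≈ (7.0, -80.1).
Distances from that point to each station vs reported:
  Seismometer 1: calculated 94.6 vs reported 66.5 → residual 28.1 km
  Seismometer 2: calculated 72.6 vs reported 72.6 → residual 0.0 km
  Seismometer 3: calculated 194.9 vs reported 194.9 → residual 0.0 km
  Seismometer 4: calculated 163.6 vs reported 163.6 → residual 0.0 km
Seismometer 2, Seismometer 3, Seismometer 4 are mutually consistent (residuals ≈ 0); Seismometer 1 is off by 28.1 km.

Seismometer 1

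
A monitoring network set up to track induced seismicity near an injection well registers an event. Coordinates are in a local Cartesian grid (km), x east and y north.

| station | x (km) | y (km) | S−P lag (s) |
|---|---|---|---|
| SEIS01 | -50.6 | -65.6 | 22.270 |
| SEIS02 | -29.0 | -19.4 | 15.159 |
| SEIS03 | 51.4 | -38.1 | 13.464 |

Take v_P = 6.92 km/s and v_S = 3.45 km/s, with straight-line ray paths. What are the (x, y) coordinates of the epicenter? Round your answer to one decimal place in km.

Distance from S−P lag: d = Δt · v_P v_S / (v_P − v_S) = Δt · (6.92·3.45)/(6.92−3.45) ≈ 6.8801·Δt.
So d_SEIS01 = 153.22, d_SEIS02 = 104.30, d_SEIS03 = 92.63 km.
Circle about each station: (x + 50.6)² + (y + 65.6)² = 153.22²; (x + 29.0)² + (y + 19.4)² = 104.30²; (x − 51.4)² + (y + 38.1)² = 92.63².
Subtracting pairs of circle equations eliminates x²+y² and gives linear equations (the radical axes):
43.2 x + 92.4 y = 6951.52
204.0 x + 55.0 y = 12125.90
Solving the 2×2 system: x ≈ 44.8, y ≈ 54.3 km.

44.8 km east, 54.3 km north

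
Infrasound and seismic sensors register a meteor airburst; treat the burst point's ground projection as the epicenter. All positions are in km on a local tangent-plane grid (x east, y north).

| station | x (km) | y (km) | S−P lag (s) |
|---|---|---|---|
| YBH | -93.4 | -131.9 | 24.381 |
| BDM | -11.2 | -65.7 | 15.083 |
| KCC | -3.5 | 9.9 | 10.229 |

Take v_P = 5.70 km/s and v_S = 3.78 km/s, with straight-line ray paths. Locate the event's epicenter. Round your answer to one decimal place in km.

Distance from S−P lag: d = Δt · v_P v_S / (v_P − v_S) = Δt · (5.70·3.78)/(5.70−3.78) ≈ 11.2219·Δt.
So d_YBH = 273.60, d_BDM = 169.26, d_KCC = 114.79 km.
Circle about each station: (x + 93.4)² + (y + 131.9)² = 273.60²; (x + 11.2)² + (y + 65.7)² = 169.26²; (x + 3.5)² + (y − 9.9)² = 114.79².
Subtracting pairs of circle equations eliminates x²+y² and gives linear equations (the radical axes):
164.4 x + 132.4 y = 24528.77
179.8 x + 283.6 y = 35669.31
Solving the 2×2 system: x ≈ 97.9, y ≈ 63.7 km.

(97.9, 63.7)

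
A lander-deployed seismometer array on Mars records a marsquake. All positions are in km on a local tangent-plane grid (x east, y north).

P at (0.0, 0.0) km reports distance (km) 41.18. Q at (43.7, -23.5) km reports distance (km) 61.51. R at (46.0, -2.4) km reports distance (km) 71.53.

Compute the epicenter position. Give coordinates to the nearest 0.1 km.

Circle about each station: x² + y² = 41.18²; (x − 43.7)² + (y + 23.5)² = 61.51²; (x − 46.0)² + (y + 2.4)² = 71.53².
Subtracting pairs of circle equations eliminates x²+y² and gives linear equations (the radical axes):
87.4 x − 47.0 y = 374.25
92.0 x − 4.8 y = -1298.99
Solving the 2×2 system: x ≈ -16.1, y ≈ -37.9 km.
Check against P (with the unrounded x, y): √(x²+y²) = 41.17 ≈ 41.18 km. ✓

(-16.1, -37.9)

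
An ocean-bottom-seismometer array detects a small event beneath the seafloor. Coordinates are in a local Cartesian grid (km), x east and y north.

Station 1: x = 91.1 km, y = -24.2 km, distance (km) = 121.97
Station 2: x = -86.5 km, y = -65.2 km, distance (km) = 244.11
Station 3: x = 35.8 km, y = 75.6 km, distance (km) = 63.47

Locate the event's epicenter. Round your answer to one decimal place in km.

Circle about each station: (x − 91.1)² + (y + 24.2)² = 121.97²; (x + 86.5)² + (y + 65.2)² = 244.11²; (x − 35.8)² + (y − 75.6)² = 63.47².
Subtracting pairs of circle equations eliminates x²+y² and gives linear equations (the radical axes):
-355.2 x − 82.0 y = -41864.57
-110.6 x + 199.6 y = 8960.39
Solving the 2×2 system: x ≈ 95.3, y ≈ 97.7 km.

(95.3, 97.7)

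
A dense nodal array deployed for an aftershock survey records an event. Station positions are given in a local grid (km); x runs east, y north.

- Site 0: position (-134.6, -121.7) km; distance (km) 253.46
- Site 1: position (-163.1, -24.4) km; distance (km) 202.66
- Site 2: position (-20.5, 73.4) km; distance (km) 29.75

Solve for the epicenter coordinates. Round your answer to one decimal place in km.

3.7 km east, 90.7 km north

Circle about each station: (x + 134.6)² + (y + 121.7)² = 253.46²; (x + 163.1)² + (y + 24.4)² = 202.66²; (x + 20.5)² + (y − 73.4)² = 29.75².
Subtracting pairs of circle equations eliminates x²+y² and gives linear equations (the radical axes):
-57.0 x + 194.6 y = 17439.82
228.2 x + 390.2 y = 36236.67
Solving the 2×2 system: x ≈ 3.7, y ≈ 90.7 km.
Check against Site 0 (with the unrounded x, y): √((x + 134.6)²+(y + 121.7)²) = 253.46 ≈ 253.46 km. ✓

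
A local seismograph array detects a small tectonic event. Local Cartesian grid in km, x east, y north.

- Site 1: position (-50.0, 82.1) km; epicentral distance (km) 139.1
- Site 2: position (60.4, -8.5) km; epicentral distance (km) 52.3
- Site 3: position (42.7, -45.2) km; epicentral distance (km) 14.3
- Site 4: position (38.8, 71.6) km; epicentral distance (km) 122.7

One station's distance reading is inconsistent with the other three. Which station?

Solve using three stations at a time. Using Site 2, Site 3, Site 4 (subtract circle equations pairwise → linear system) gives (x, y) ≈ (29.6, -50.7).
Distances from that point to each station vs reported:
  Site 1: calculated 154.9 vs reported 139.1 → residual 15.8 km
  Site 2: calculated 52.3 vs reported 52.3 → residual 0.0 km
  Site 3: calculated 14.2 vs reported 14.3 → residual 0.1 km
  Site 4: calculated 122.7 vs reported 122.7 → residual 0.0 km
Site 2, Site 3, Site 4 are mutually consistent (residuals ≈ 0); Site 1 is off by 15.8 km.

Site 1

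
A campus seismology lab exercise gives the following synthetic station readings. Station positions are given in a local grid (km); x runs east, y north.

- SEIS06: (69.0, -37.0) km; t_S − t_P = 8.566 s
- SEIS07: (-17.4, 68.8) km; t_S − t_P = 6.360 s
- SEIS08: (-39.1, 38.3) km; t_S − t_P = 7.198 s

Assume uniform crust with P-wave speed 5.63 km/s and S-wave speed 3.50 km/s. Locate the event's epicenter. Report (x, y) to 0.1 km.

Distance from S−P lag: d = Δt · v_P v_S / (v_P − v_S) = Δt · (5.63·3.50)/(5.63−3.50) ≈ 9.2512·Δt.
So d_SEIS06 = 79.25, d_SEIS07 = 58.84, d_SEIS08 = 66.59 km.
Circle about each station: (x − 69.0)² + (y + 37.0)² = 79.25²; (x + 17.4)² + (y − 68.8)² = 58.84²; (x + 39.1)² + (y − 38.3)² = 66.59².
Subtracting the SEIS06 equation from the SEIS07 and SEIS08 equations removes the quadratic terms:
-172.8 x + 211.6 y = 1724.62
-216.2 x + 150.6 y = -1287.97
Solving the 2×2 system: x ≈ 27.0, y ≈ 30.2 km.
Check against SEIS06 (with the unrounded x, y): √((x − 69.0)²+(y + 37.0)²) = 79.24 ≈ 79.25 km. ✓

x ≈ 27.0 km, y ≈ 30.2 km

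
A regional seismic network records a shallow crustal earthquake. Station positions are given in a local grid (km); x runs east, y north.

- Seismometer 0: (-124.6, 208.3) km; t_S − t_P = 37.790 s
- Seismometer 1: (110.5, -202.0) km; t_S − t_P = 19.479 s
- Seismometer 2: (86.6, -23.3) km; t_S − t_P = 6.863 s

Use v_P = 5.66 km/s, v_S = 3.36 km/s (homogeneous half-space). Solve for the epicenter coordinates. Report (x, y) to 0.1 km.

Distance from S−P lag: d = Δt · v_P v_S / (v_P − v_S) = Δt · (5.66·3.36)/(5.66−3.36) ≈ 8.2685·Δt.
So d_Seismometer 0 = 312.47, d_Seismometer 1 = 161.06, d_Seismometer 2 = 56.75 km.
Circle about each station: (x + 124.6)² + (y − 208.3)² = 312.47²; (x − 110.5)² + (y + 202.0)² = 161.06²; (x − 86.6)² + (y + 23.3)² = 56.75².
Subtracting the Seismometer 0 equation from the Seismometer 1 and Seismometer 2 equations removes the quadratic terms:
470.2 x − 820.6 y = 65797.38
422.4 x − 463.2 y = 43545.34
Solving the 2×2 system: x ≈ 40.8, y ≈ -56.8 km.
Check against Seismometer 0 (with the unrounded x, y): √((x + 124.6)²+(y − 208.3)²) = 312.47 ≈ 312.47 km. ✓

x ≈ 40.8 km, y ≈ -56.8 km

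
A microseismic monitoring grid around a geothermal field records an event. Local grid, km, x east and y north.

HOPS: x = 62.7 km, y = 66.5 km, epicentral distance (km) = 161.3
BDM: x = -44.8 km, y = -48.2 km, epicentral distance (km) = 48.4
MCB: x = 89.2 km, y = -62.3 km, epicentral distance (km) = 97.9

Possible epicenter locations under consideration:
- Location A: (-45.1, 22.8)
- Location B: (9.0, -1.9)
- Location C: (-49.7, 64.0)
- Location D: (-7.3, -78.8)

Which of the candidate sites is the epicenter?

Location D

For each candidate, compare |candidate − station| to the reported distance:
Location A: residuals HOPS 45.0, BDM 22.6, MCB 61.1 → max 61.1 km
Location B: residuals HOPS 74.3, BDM 22.6, MCB 2.5 → max 74.3 km
Location C: residuals HOPS 48.9, BDM 63.9, MCB 89.8 → max 89.8 km
Location D: residuals HOPS 0.0, BDM 0.0, MCB 0.0 → max 0.0 km
Only Location D has all residuals ≈ 0.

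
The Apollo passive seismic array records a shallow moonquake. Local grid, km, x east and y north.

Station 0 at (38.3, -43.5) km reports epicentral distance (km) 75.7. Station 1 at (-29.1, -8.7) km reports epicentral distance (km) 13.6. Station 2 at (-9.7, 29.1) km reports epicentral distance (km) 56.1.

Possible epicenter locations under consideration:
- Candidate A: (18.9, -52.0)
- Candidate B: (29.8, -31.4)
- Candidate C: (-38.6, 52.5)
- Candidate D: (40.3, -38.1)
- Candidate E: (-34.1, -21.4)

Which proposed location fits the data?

Candidate E

For each candidate, compare |candidate − station| to the reported distance:
Candidate A: residuals Station 0 54.5, Station 1 51.0, Station 2 29.9 → max 54.5 km
Candidate B: residuals Station 0 60.9, Station 1 49.5, Station 2 16.2 → max 60.9 km
Candidate C: residuals Station 0 47.3, Station 1 48.3, Station 2 18.9 → max 48.3 km
Candidate D: residuals Station 0 69.9, Station 1 61.8, Station 2 27.7 → max 69.9 km
Candidate E: residuals Station 0 0.0, Station 1 0.0, Station 2 0.0 → max 0.0 km
Only Candidate E has all residuals ≈ 0.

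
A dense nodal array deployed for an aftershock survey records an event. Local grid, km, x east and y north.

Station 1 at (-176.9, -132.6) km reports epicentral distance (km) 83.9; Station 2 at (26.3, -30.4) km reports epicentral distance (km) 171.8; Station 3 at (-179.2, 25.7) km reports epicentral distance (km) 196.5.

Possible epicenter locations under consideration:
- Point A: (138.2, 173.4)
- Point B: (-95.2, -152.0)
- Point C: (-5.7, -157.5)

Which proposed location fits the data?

Point B

For each candidate, compare |candidate − station| to the reported distance:
Point A: residuals Station 1 355.3, Station 2 60.7, Station 3 153.6 → max 355.3 km
Point B: residuals Station 1 0.1, Station 2 0.1, Station 3 0.1 → max 0.1 km
Point C: residuals Station 1 89.1, Station 2 40.7, Station 3 55.8 → max 89.1 km
Only Point B has all residuals ≈ 0.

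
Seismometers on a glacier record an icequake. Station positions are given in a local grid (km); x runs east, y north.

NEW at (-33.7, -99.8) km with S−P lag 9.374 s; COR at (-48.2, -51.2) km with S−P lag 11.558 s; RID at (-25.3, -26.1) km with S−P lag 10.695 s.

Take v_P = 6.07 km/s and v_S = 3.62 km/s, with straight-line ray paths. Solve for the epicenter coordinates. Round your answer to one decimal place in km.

Distance from S−P lag: d = Δt · v_P v_S / (v_P − v_S) = Δt · (6.07·3.62)/(6.07−3.62) ≈ 8.9687·Δt.
So d_NEW = 84.07, d_COR = 103.66, d_RID = 95.92 km.
Circle about each station: (x + 33.7)² + (y + 99.8)² = 84.07²; (x + 48.2)² + (y + 51.2)² = 103.66²; (x + 25.3)² + (y + 26.1)² = 95.92².
Subtracting pairs of circle equations eliminates x²+y² and gives linear equations (the radical axes):
-29.0 x + 97.2 y = -9828.68
16.8 x + 147.4 y = -11907.31
Solving the 2×2 system: x ≈ 49.3, y ≈ -86.4 km.
Check against NEW (with the unrounded x, y): √((x + 33.7)²+(y + 99.8)²) = 84.09 ≈ 84.07 km. ✓

(49.3, -86.4)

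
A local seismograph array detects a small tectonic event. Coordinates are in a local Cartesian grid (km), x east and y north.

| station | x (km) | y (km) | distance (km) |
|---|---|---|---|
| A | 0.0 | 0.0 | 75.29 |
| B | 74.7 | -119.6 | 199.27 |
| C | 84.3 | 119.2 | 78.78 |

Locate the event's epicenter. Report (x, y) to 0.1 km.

Circle about each station: x² + y² = 75.29²; (x − 74.7)² + (y + 119.6)² = 199.27²; (x − 84.3)² + (y − 119.2)² = 78.78².
Subtracting pairs of circle equations eliminates x²+y² and gives linear equations (the radical axes):
149.4 x − 239.2 y = -14155.70
168.6 x + 238.4 y = 20777.43
Solving the 2×2 system: x ≈ 21.0, y ≈ 72.3 km.

(21.0, 72.3)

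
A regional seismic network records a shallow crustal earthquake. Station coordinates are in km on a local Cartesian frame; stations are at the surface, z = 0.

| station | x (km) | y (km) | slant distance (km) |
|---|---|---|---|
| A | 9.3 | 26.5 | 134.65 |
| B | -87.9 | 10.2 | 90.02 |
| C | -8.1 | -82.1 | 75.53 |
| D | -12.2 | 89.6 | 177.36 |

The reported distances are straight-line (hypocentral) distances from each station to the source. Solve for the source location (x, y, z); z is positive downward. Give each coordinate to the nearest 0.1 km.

Each station gives a sphere (x−x_i)² + (y−y_i)² + z² = d_i² (stations at z=0).
Subtracting the A sphere from B and C: z² cancels, leaving linear equations in x and y:
-194.4 x − 32.6 y = 17068.73
-34.8 x − 217.2 y = 18443.12
Solving: x ≈ -75.594, y ≈ -72.801 km (keep extra digits for the depth step; rounded: -75.6, -72.8).
Then from the A sphere: z² = 134.65² − (x − 9.3)² − (y − 26.5)² with x = -75.594, y = -72.801, so z ≈ 32.603 ≈ 32.6 km.
Check against D (with the unrounded solution): distance 177.36 ≈ 177.36 km. ✓

x ≈ -75.6 km, y ≈ -72.8 km, depth ≈ 32.6 km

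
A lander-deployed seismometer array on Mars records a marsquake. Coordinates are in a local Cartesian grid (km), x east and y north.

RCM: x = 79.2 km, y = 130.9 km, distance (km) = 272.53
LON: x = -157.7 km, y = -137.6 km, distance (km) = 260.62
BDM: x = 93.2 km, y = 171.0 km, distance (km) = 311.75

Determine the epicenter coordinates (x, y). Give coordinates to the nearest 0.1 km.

Circle about each station: (x − 79.2)² + (y − 130.9)² = 272.53²; (x + 157.7)² + (y + 137.6)² = 260.62²; (x − 93.2)² + (y − 171.0)² = 311.75².
Subtracting pairs of circle equations eliminates x²+y² and gives linear equations (the radical axes):
-473.8 x − 537.0 y = 26745.42
28.0 x + 80.2 y = -8395.67
Solving the 2×2 system: x ≈ 102.9, y ≈ -140.6 km.

102.9 km east, -140.6 km north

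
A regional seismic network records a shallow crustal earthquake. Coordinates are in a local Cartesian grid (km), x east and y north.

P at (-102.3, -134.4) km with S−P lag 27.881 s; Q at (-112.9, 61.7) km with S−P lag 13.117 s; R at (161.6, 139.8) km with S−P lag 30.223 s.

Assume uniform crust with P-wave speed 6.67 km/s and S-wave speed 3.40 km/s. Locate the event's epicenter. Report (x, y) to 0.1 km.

Distance from S−P lag: d = Δt · v_P v_S / (v_P − v_S) = Δt · (6.67·3.40)/(6.67−3.40) ≈ 6.9352·Δt.
So d_P = 193.36, d_Q = 90.97, d_R = 209.60 km.
Circle about each station: (x + 102.3)² + (y + 134.4)² = 193.36²; (x + 112.9)² + (y − 61.7)² = 90.97²; (x − 161.6)² + (y − 139.8)² = 209.60².
Subtracting the P equation from the Q and R equations removes the quadratic terms:
-21.2 x + 392.2 y = 17137.20
527.8 x + 548.4 y = 10585.88
Solving the 2×2 system: x ≈ -24.0, y ≈ 42.4 km.
Check against P (with the unrounded x, y): √((x + 102.3)²+(y + 134.4)²) = 193.36 ≈ 193.36 km. ✓

(-24.0, 42.4)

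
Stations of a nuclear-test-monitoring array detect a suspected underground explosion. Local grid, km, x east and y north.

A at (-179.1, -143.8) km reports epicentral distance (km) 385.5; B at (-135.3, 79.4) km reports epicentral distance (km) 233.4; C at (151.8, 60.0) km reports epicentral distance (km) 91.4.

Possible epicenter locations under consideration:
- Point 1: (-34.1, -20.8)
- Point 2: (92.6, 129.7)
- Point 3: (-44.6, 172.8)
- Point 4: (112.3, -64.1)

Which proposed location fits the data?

Point 2

For each candidate, compare |candidate − station| to the reported distance:
Point 1: residuals A 195.4, B 91.0, C 111.3 → max 195.4 km
Point 2: residuals A 0.0, B 0.0, C 0.0 → max 0.0 km
Point 3: residuals A 41.5, B 103.2, C 135.1 → max 135.1 km
Point 4: residuals A 83.4, B 52.8, C 38.8 → max 83.4 km
Only Point 2 has all residuals ≈ 0.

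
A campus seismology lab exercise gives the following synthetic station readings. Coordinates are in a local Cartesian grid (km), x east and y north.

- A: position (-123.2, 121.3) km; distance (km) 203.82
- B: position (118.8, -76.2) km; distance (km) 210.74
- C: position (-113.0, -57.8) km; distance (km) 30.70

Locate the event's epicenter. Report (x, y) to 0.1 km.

(-91.9, -80.1)

Circle about each station: (x + 123.2)² + (y − 121.3)² = 203.82²; (x − 118.8)² + (y + 76.2)² = 210.74²; (x + 113.0)² + (y + 57.8)² = 30.70².
Subtracting the A equation from the B and C equations removes the quadratic terms:
484.0 x − 395.0 y = -12840.81
20.4 x − 358.2 y = 26818.01
Solving the 2×2 system: x ≈ -91.9, y ≈ -80.1 km.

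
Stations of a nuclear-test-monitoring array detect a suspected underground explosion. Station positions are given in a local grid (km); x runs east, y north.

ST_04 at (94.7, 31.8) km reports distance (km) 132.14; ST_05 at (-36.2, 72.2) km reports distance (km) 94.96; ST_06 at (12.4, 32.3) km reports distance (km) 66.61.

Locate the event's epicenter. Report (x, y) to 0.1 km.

Circle about each station: (x − 94.7)² + (y − 31.8)² = 132.14²; (x + 36.2)² + (y − 72.2)² = 94.96²; (x − 12.4)² + (y − 32.3)² = 66.61².
Subtracting the ST_04 equation from the ST_05 and ST_06 equations removes the quadratic terms:
-261.8 x + 80.8 y = 4987.53
-164.6 x + 1.0 y = 4241.81
Solving the 2×2 system: x ≈ -25.9, y ≈ -22.2 km.
Check against ST_04 (with the unrounded x, y): √((x − 94.7)²+(y − 31.8)²) = 132.15 ≈ 132.14 km. ✓

-25.9 km east, -22.2 km north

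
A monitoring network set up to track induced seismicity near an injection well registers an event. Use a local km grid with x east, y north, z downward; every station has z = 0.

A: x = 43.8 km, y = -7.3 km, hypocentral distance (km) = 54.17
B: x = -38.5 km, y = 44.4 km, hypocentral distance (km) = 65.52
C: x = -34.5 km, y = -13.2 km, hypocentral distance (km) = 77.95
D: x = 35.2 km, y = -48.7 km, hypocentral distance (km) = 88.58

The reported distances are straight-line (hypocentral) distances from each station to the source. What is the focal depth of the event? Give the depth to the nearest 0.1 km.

25.1 km

Each station gives a sphere (x−x_i)² + (y−y_i)² + z² = d_i² (stations at z=0).
Subtracting the A sphere from B and C: z² cancels, leaving linear equations in x and y:
-164.6 x + 103.4 y = 123.40
-156.6 x − 11.8 y = -3749.05
Solving: x ≈ 21.296, y ≈ 35.094 km (keep extra digits for the depth step; rounded: 21.3, 35.1).
Then from the A sphere: z² = 54.17² − (x − 43.8)² − (y + 7.3)² with x = 21.296, y = 35.094, so z ≈ 25.114 ≈ 25.1 km.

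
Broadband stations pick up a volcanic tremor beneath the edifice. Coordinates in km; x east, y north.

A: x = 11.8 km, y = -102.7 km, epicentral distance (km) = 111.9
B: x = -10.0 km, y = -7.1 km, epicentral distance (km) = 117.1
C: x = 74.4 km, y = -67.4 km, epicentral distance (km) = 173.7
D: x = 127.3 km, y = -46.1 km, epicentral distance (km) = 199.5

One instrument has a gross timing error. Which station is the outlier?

D

Solve using three stations at a time. Using A, B, C (subtract circle equations pairwise → linear system) gives (x, y) ≈ (-98.6, -83.8).
Distances from that point to each station vs reported:
  A: calculated 112.0 vs reported 111.9 → residual 0.1 km
  B: calculated 117.2 vs reported 117.1 → residual 0.1 km
  C: calculated 173.8 vs reported 173.7 → residual 0.1 km
  D: calculated 229.0 vs reported 199.5 → residual 29.5 km
A, B, C are mutually consistent (residuals ≈ 0); D is off by 29.5 km.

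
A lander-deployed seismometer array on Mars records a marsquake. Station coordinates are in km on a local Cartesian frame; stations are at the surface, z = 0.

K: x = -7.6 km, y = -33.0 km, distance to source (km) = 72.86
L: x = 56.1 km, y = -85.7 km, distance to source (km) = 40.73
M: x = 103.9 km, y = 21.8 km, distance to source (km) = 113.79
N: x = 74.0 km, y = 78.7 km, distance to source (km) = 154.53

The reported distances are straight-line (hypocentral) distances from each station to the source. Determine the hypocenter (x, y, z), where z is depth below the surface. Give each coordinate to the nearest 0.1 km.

x ≈ 45.0 km, y ≈ -68.9 km, depth ≈ 35.4 km

Each station gives a sphere (x−x_i)² + (y−y_i)² + z² = d_i² (stations at z=0).
Subtracting the K sphere from L and M: z² cancels, leaving linear equations in x and y:
127.4 x − 105.4 y = 12994.59
223.0 x + 109.6 y = 2484.11
Solving: x ≈ 45.000, y ≈ -68.895 km (keep extra digits for the depth step; rounded: 45.0, -68.9).
Then from the K sphere: z² = 72.86² − (x + 7.6)² − (y + 33.0)² with x = 45.000, y = -68.895, so z ≈ 35.403 ≈ 35.4 km.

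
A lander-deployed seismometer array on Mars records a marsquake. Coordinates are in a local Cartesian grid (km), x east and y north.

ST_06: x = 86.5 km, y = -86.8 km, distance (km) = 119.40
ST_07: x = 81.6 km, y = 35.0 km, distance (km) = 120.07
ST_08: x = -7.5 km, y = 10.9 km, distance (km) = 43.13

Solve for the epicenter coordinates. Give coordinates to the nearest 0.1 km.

Circle about each station: (x − 86.5)² + (y + 86.8)² = 119.40²; (x − 81.6)² + (y − 35.0)² = 120.07²; (x + 7.5)² + (y − 10.9)² = 43.13².
Subtracting the ST_06 equation from the ST_07 and ST_08 equations removes the quadratic terms:
-9.8 x + 243.6 y = -7293.37
-188.0 x + 195.4 y = -2445.27
Solving the 2×2 system: x ≈ -18.9, y ≈ -30.7 km.
Check against ST_06 (with the unrounded x, y): √((x − 86.5)²+(y + 86.8)²) = 119.40 ≈ 119.40 km. ✓

x ≈ -18.9 km, y ≈ -30.7 km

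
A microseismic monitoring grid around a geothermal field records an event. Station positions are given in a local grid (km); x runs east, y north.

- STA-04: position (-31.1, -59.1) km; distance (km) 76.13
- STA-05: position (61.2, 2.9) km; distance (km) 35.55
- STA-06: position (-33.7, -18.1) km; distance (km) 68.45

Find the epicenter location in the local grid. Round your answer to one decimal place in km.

(34.7, -20.8)

Circle about each station: (x + 31.1)² + (y + 59.1)² = 76.13²; (x − 61.2)² + (y − 2.9)² = 35.55²; (x + 33.7)² + (y + 18.1)² = 68.45².
Subtracting the STA-04 equation from the STA-05 and STA-06 equations removes the quadratic terms:
184.6 x + 124.0 y = 3825.80
-5.2 x + 82.0 y = -1886.35
Solving the 2×2 system: x ≈ 34.7, y ≈ -20.8 km.
Check against STA-04 (with the unrounded x, y): √((x + 31.1)²+(y + 59.1)²) = 76.13 ≈ 76.13 km. ✓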